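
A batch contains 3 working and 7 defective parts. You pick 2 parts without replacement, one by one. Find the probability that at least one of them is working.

8/15

P(no working) = 7/10 × 6/9 = 42/90 = 7/15.
P(at least one) = 1 − 7/15 = 8/15.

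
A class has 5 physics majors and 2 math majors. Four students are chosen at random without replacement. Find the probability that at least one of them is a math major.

6/7

P(no math majors) = 5/7 × 4/6 × 3/5 × 2/4 = 120/840 = 1/7.
P(at least one) = 1 − 1/7 = 6/7.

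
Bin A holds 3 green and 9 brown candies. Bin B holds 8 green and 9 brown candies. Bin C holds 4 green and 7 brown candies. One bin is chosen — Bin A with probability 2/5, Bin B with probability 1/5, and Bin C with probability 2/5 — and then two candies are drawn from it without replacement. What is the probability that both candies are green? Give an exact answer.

From Bin A: P(both green) = (3/12)(2/11) = 1/22.
From Bin B: P(both green) = (8/17)(7/16) = 7/34.
From Bin C: P(both green) = (4/11)(3/10) = 6/55.
Total probability = (2/5)(1/22) + (1/5)(7/34) + (2/5)(6/55) = 963/9350.

963/9350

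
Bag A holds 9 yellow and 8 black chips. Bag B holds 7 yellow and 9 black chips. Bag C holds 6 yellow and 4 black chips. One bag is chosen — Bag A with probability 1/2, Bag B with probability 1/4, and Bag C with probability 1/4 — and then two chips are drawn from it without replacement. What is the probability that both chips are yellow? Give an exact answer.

2117/8160

From Bag A: P(both yellow) = (9/17)(8/16) = 9/34.
From Bag B: P(both yellow) = (7/16)(6/15) = 7/40.
From Bag C: P(both yellow) = (6/10)(5/9) = 1/3.
Total probability = (1/2)(9/34) + (1/4)(7/40) + (1/4)(1/3) = 2117/8160.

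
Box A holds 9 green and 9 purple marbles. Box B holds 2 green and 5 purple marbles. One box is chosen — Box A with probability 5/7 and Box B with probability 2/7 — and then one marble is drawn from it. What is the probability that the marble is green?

43/98

From Box A: P(green) = 9/18.
From Box B: P(green) = 2/7.
Total probability = (5/7)(9/18) + (2/7)(2/7) = 43/98.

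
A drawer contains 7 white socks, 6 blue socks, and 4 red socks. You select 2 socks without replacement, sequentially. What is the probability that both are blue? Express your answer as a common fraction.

P(every draw is blue) = 6/17 × 5/16 = 30/272 = 15/136.

15/136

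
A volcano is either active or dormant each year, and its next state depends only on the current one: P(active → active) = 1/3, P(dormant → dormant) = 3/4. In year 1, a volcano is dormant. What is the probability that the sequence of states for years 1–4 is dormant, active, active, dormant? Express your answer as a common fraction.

1/18

Year 1 is given. For each transition, use the conditional probability from the current state:
P(active | dormant) = 1/4; P(active | active) = 1/3; P(dormant | active) = 2/3.
P = 1/4 × 1/3 × 2/3 = 2/36 = 1/18.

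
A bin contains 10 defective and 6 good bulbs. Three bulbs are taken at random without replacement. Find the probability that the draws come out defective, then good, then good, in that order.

5/56

Chain rule:
P = 10/16 × 6/15 × 5/14 = 300/3360 = 5/56.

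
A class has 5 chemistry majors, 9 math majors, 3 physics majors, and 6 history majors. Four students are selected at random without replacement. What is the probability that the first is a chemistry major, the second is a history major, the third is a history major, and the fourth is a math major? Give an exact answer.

45/7084

Multiply the probability of each draw given the previous ones:
P = 5/23 × 6/22 × 5/21 × 9/20 = 1350/212520 = 45/7084.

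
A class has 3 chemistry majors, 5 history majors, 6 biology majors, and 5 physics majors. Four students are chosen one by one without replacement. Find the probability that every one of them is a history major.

5/3876

P(every draw is a history major) = 5/19 × 4/18 × 3/17 × 2/16 = 120/93024 = 5/3876.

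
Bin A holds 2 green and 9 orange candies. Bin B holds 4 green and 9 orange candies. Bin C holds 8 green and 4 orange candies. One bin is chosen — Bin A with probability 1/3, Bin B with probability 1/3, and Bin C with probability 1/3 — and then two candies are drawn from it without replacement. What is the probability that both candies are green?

1114/6435

From Bin A: P(both green) = (2/11)(1/10) = 1/55.
From Bin B: P(both green) = (4/13)(3/12) = 1/13.
From Bin C: P(both green) = (8/12)(7/11) = 14/33.
Total probability = (1/3)(1/55) + (1/3)(1/13) + (1/3)(14/33) = 1114/6435.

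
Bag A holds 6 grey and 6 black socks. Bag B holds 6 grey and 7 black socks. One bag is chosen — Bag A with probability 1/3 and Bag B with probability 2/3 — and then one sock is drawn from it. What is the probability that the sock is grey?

From Bag A: P(grey) = 6/12.
From Bag B: P(grey) = 6/13.
Total probability = (1/3)(6/12) + (2/3)(6/13) = 37/78.

37/78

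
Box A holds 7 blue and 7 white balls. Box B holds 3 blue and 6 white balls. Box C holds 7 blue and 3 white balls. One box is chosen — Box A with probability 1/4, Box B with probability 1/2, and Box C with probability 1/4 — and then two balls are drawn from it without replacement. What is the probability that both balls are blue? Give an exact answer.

337/1560

From Box A: P(both blue) = (7/14)(6/13) = 3/13.
From Box B: P(both blue) = (3/9)(2/8) = 1/12.
From Box C: P(both blue) = (7/10)(6/9) = 7/15.
Total probability = (1/4)(3/13) + (1/2)(1/12) + (1/4)(7/15) = 337/1560.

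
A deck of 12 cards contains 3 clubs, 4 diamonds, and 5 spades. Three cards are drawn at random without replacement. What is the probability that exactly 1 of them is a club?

27/55

One ordering (a club drawn first) has probability 3/12 × 9/11 × 8/10 = 216/1320 = 9/55.
There are C(3,1) = 3 such orderings, each equally likely, so P = 3 × 9/55 = 27/55.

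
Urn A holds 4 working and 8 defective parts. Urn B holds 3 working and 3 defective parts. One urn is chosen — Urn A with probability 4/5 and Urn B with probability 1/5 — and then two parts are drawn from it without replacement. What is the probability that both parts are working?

31/275

From Urn A: P(both working) = (4/12)(3/11) = 1/11.
From Urn B: P(both working) = (3/6)(2/5) = 1/5.
Total probability = (4/5)(1/11) + (1/5)(1/5) = 31/275.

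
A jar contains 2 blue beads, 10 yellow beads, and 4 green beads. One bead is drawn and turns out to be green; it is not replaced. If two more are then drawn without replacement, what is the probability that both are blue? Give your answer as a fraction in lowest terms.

1/105

With the first bead removed, 2 blue remain out of 15.
P = 2/15 × 1/14 = 2/210 = 1/105.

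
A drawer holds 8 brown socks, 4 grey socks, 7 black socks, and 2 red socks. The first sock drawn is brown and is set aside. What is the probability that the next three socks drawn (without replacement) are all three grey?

After the first draw, 4 of the remaining 20 socks are grey.
P = 4/20 × 3/19 × 2/18 = 24/6840 = 1/285.

1/285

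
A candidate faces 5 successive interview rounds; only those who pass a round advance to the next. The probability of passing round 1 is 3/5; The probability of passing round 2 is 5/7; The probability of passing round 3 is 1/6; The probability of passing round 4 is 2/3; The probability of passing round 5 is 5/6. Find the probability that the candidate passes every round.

Each stage is reached only if all earlier stages succeed, so
P = 3/5 × 5/7 × 1/6 × 2/3 × 5/6 = 150/3780 = 5/126.

5/126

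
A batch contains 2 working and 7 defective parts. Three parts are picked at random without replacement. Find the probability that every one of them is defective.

5/12

P(every draw is defective) = 7/9 × 6/8 × 5/7 = 210/504 = 5/12.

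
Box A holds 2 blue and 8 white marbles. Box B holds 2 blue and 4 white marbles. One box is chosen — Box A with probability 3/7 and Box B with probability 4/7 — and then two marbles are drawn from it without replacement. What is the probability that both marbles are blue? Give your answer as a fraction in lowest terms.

1/21

From Box A: P(both blue) = (2/10)(1/9) = 1/45.
From Box B: P(both blue) = (2/6)(1/5) = 1/15.
Total probability = (3/7)(1/45) + (4/7)(1/15) = 1/21.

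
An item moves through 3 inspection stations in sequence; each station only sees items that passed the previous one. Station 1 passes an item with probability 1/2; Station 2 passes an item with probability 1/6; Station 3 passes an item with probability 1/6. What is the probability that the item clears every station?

Each stage is reached only if all earlier stages succeed, so
P = 1/2 × 1/6 × 1/6 = 1/72.

1/72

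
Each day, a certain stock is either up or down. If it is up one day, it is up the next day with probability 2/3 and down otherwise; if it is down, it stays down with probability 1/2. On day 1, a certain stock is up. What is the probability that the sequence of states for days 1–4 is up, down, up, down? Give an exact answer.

1/18

Day 1 is given. For each transition, use the conditional probability from the current state:
P(down | up) = 1/3; P(up | down) = 1/2; P(down | up) = 1/3.
P = 1/3 × 1/2 × 1/3 = 1/18.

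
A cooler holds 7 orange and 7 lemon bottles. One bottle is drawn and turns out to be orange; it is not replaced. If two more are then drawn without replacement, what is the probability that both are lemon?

After the first draw, 7 of the remaining 13 bottles are lemon.
P = 7/13 × 6/12 = 42/156 = 7/26.

7/26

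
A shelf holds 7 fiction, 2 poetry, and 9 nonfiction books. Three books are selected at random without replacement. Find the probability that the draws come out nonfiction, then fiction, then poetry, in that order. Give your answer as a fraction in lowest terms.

7/272

Each draw changes the counts, so multiply the conditional probabilities along the sequence:
P = 9/18 × 7/17 × 2/16 = 126/4896 = 7/272.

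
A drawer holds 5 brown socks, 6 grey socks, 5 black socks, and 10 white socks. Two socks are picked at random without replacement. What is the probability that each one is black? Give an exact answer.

2/65

P(every draw is black) = 5/26 × 4/25 = 20/650 = 2/65.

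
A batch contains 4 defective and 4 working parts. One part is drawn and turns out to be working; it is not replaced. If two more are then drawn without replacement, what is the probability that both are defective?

With the first part removed, 4 defective remain out of 7.
P = 4/7 × 3/6 = 12/42 = 2/7.

2/7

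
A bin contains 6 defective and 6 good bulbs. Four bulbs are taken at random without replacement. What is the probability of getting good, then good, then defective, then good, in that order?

2/33

Chain rule:
P = 6/12 × 5/11 × 6/10 × 4/9 = 720/11880 = 2/33.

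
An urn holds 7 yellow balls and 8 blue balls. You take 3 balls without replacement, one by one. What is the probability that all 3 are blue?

P(every draw is blue) = 8/15 × 7/14 × 6/13 = 336/2730 = 8/65.

8/65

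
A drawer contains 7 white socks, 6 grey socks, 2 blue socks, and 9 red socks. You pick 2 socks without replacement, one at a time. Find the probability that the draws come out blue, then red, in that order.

Multiply the probability of each draw given the previous ones:
P = 2/24 × 9/23 = 18/552 = 3/92.

3/92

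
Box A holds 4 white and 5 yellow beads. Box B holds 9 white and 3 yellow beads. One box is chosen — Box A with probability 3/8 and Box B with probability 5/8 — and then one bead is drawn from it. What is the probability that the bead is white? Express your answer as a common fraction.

From Box A: P(white) = 4/9.
From Box B: P(white) = 9/12.
Total probability = (3/8)(4/9) + (5/8)(9/12) = 61/96.

61/96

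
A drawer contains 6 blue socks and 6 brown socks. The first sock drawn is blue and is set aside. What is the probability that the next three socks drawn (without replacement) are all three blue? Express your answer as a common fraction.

2/33

After the first draw, 5 of the remaining 11 socks are blue.
P = 5/11 × 4/10 × 3/9 = 60/990 = 2/33.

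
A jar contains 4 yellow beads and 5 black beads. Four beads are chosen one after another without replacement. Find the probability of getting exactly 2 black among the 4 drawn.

10/21

One ordering (black drawn first) has probability 5/9 × 4/8 × 4/7 × 3/6 = 240/3024 = 5/63.
There are C(4,2) = 6 such orderings, each equally likely, so P = 6 × 5/63 = 10/21.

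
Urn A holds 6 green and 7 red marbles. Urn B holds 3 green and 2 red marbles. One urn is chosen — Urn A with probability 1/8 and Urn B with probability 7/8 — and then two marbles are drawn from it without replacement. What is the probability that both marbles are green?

149/520

From Urn A: P(both green) = (6/13)(5/12) = 5/26.
From Urn B: P(both green) = (3/5)(2/4) = 3/10.
Total probability = (1/8)(5/26) + (7/8)(3/10) = 149/520.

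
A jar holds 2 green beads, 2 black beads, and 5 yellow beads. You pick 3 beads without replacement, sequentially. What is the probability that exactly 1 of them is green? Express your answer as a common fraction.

1/2

One ordering (green drawn first) has probability 2/9 × 7/8 × 6/7 = 84/504 = 1/6.
There are C(3,1) = 3 such orderings, each equally likely, so P = 3 × 1/6 = 1/2.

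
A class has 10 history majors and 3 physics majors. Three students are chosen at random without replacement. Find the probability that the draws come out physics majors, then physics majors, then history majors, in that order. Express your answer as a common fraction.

5/143

Multiply the probability of each draw given the previous ones:
P = 3/13 × 2/12 × 10/11 = 60/1716 = 5/143.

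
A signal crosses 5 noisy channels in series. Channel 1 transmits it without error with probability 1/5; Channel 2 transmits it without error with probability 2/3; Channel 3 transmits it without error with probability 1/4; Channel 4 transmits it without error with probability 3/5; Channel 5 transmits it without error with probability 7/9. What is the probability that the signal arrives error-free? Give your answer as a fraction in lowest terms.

7/450

Each stage is reached only if all earlier stages succeed, so
P = 1/5 × 2/3 × 1/4 × 3/5 × 7/9 = 42/2700 = 7/450.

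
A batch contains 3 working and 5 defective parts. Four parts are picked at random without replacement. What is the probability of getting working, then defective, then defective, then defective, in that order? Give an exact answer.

Chain rule:
P = 3/8 × 5/7 × 4/6 × 3/5 = 180/1680 = 3/28.

3/28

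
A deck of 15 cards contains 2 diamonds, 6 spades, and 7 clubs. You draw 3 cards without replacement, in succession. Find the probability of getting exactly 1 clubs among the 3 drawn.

28/65

One ordering (a club drawn first) has probability 7/15 × 8/14 × 7/13 = 392/2730 = 28/195.
There are C(3,1) = 3 such orderings, each equally likely, so P = 3 × 28/195 = 28/65.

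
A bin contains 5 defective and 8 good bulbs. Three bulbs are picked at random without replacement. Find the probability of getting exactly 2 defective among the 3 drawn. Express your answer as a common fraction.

One ordering (defective drawn first) has probability 5/13 × 4/12 × 8/11 = 160/1716 = 40/429.
There are C(3,2) = 3 such orderings, each equally likely, so P = 3 × 40/429 = 40/143.

40/143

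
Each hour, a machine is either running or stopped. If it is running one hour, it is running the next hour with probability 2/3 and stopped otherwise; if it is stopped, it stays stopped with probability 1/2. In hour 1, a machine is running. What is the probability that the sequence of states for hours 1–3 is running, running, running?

4/9

Hour 1 is given. For each transition, use the conditional probability from the current state:
P(running | running) = 2/3; P(running | running) = 2/3.
P = 2/3 × 2/3 = 4/9.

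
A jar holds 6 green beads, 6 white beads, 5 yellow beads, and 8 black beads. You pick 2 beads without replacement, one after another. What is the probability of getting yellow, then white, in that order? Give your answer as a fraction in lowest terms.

1/20

Chain rule:
P = 5/25 × 6/24 = 30/600 = 1/20.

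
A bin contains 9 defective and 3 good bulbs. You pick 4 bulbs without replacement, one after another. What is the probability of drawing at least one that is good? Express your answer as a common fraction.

P(no good) = 9/12 × 8/11 × 7/10 × 6/9 = 3024/11880 = 14/55.
P(at least one) = 1 − 14/55 = 41/55.

41/55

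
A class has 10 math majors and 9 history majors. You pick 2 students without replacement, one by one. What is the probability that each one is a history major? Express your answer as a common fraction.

P(every draw is a history major) = 9/19 × 8/18 = 72/342 = 4/19.

4/19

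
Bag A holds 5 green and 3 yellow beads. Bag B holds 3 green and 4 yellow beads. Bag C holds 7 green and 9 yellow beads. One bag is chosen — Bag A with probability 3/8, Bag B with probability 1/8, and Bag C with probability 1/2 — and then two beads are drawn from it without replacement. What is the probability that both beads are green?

From Bag A: P(both green) = (5/8)(4/7) = 5/14.
From Bag B: P(both green) = (3/7)(2/6) = 1/7.
From Bag C: P(both green) = (7/16)(6/15) = 7/40.
Total probability = (3/8)(5/14) + (1/8)(1/7) + (1/2)(7/40) = 67/280.

67/280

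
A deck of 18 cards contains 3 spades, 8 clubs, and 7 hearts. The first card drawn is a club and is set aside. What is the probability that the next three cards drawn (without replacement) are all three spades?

After the first draw, 3 of the remaining 17 cards are spades.
P = 3/17 × 2/16 × 1/15 = 6/4080 = 1/680.

1/680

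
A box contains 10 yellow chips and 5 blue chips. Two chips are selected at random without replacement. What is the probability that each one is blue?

2/21

P(all blue) = 5/15 × 4/14 = 20/210 = 2/21.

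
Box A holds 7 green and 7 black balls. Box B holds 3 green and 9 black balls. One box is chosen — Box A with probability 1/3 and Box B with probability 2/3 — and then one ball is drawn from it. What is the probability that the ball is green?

From Box A: P(green) = 7/14.
From Box B: P(green) = 3/12.
Total probability = (1/3)(7/14) + (2/3)(3/12) = 1/3.

1/3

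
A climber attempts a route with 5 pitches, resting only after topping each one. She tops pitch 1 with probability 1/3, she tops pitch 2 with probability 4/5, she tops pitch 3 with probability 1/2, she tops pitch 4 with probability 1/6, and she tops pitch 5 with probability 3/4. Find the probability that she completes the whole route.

The events are sequential, so multiply the conditional probabilities:
P = 1/3 × 4/5 × 1/2 × 1/6 × 3/4 = 12/720 = 1/60.

1/60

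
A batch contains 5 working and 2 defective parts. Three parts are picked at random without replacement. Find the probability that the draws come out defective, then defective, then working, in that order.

1/21

Chain rule:
P = 2/7 × 1/6 × 5/5 = 10/210 = 1/21.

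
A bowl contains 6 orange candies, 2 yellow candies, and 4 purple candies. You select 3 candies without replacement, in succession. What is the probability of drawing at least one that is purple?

41/55

P(no purple) = 8/12 × 7/11 × 6/10 = 336/1320 = 14/55.
P(at least one) = 1 − 14/55 = 41/55.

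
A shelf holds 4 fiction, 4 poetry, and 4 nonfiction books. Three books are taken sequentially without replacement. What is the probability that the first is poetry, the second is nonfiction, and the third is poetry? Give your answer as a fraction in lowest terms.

Multiply the probability of each draw given the previous ones:
P = 4/12 × 4/11 × 3/10 = 48/1320 = 2/55.

2/55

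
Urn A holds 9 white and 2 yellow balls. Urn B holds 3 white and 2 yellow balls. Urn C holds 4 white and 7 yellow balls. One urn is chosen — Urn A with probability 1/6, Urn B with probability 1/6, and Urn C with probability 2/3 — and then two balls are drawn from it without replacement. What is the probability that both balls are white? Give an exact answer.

51/220

From Urn A: P(both white) = (9/11)(8/10) = 36/55.
From Urn B: P(both white) = (3/5)(2/4) = 3/10.
From Urn C: P(both white) = (4/11)(3/10) = 6/55.
Total probability = (1/6)(36/55) + (1/6)(3/10) + (2/3)(6/55) = 51/220.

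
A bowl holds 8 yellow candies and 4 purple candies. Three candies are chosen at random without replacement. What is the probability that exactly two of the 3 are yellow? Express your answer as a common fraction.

One ordering (yellow drawn first) has probability 8/12 × 7/11 × 4/10 = 224/1320 = 28/165.
There are C(3,2) = 3 such orderings, each equally likely, so P = 3 × 28/165 = 28/55.

28/55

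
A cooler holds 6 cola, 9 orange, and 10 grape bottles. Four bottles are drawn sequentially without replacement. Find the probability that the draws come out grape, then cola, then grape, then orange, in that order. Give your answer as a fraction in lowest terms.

Multiply the probability of each draw given the previous ones:
P = 10/25 × 6/24 × 9/23 × 9/22 = 4860/303600 = 81/5060.

81/5060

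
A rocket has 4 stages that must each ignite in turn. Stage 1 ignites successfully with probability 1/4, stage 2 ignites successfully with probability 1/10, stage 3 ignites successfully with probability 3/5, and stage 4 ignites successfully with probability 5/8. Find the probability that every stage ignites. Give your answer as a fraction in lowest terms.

The events are sequential, so multiply the conditional probabilities:
P = 1/4 × 1/10 × 3/5 × 5/8 = 15/1600 = 3/320.

3/320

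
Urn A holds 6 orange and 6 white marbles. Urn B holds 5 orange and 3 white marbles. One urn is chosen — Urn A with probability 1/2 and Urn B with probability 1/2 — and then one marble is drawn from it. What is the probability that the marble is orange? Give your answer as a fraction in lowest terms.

From Urn A: P(orange) = 6/12.
From Urn B: P(orange) = 5/8.
Total probability = (1/2)(6/12) + (1/2)(5/8) = 9/16.

9/16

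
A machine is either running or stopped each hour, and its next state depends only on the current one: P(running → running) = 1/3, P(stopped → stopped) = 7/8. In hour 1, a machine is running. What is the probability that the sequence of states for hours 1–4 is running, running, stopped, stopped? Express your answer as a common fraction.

Hour 1 is given. For each transition, use the conditional probability from the current state:
P(running | running) = 1/3; P(stopped | running) = 2/3; P(stopped | stopped) = 7/8.
P = 1/3 × 2/3 × 7/8 = 14/72 = 7/36.

7/36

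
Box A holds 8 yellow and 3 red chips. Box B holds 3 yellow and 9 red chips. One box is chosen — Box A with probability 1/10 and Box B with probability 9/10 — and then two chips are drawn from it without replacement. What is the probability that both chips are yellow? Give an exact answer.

From Box A: P(both yellow) = (8/11)(7/10) = 28/55.
From Box B: P(both yellow) = (3/12)(2/11) = 1/22.
Total probability = (1/10)(28/55) + (9/10)(1/22) = 101/1100.

101/1100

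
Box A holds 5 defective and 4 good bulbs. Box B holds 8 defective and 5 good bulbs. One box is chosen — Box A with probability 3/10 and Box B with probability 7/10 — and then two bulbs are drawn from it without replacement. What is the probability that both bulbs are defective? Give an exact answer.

87/260

From Box A: P(both defective) = (5/9)(4/8) = 5/18.
From Box B: P(both defective) = (8/13)(7/12) = 14/39.
Total probability = (3/10)(5/18) + (7/10)(14/39) = 87/260.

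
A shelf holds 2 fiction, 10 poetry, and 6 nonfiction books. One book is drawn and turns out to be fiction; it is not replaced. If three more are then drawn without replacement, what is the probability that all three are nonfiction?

After the first draw, 6 of the remaining 17 books are nonfiction.
P = 6/17 × 5/16 × 4/15 = 120/4080 = 1/34.

1/34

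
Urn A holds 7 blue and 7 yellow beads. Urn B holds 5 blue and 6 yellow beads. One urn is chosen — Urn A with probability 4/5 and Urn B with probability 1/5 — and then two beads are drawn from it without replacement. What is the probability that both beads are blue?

From Urn A: P(both blue) = (7/14)(6/13) = 3/13.
From Urn B: P(both blue) = (5/11)(4/10) = 2/11.
Total probability = (4/5)(3/13) + (1/5)(2/11) = 158/715.

158/715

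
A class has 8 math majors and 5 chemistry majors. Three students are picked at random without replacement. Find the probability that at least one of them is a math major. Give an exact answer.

138/143

P(no math majors) = 5/13 × 4/12 × 3/11 = 60/1716 = 5/143.
P(at least one) = 1 − 5/143 = 138/143.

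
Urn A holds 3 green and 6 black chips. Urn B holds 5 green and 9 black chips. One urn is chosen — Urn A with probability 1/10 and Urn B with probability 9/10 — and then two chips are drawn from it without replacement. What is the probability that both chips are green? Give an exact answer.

From Urn A: P(both green) = (3/9)(2/8) = 1/12.
From Urn B: P(both green) = (5/14)(4/13) = 10/91.
Total probability = (1/10)(1/12) + (9/10)(10/91) = 1171/10920.

1171/10920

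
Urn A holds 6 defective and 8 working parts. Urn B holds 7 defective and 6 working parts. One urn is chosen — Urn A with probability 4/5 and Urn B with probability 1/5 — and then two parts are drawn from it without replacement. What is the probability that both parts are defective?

13/70

From Urn A: P(both defective) = (6/14)(5/13) = 15/91.
From Urn B: P(both defective) = (7/13)(6/12) = 7/26.
Total probability = (4/5)(15/91) + (1/5)(7/26) = 13/70.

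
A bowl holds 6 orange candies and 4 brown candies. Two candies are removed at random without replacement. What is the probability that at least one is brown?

2/3

P(no brown) = 6/10 × 5/9 = 30/90 = 1/3.
P(at least one) = 1 − 1/3 = 2/3.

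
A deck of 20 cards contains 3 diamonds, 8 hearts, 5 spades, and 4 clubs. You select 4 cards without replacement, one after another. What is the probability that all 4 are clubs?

P = 4/20 × 3/19 × 2/18 × 1/17 = 24/116280 = 1/4845.

1/4845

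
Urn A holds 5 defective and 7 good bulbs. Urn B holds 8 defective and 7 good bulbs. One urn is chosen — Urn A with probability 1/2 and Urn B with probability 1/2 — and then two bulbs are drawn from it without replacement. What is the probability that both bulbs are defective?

23/110

From Urn A: P(both defective) = (5/12)(4/11) = 5/33.
From Urn B: P(both defective) = (8/15)(7/14) = 4/15.
Total probability = (1/2)(5/33) + (1/2)(4/15) = 23/110.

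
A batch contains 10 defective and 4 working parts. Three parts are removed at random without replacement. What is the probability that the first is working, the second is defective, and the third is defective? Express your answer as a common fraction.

Each draw changes the counts, so multiply the conditional probabilities along the sequence:
P = 4/14 × 10/13 × 9/12 = 360/2184 = 15/91.

15/91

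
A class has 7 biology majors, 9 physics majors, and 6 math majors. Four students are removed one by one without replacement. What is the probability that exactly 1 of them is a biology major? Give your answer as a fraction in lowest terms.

One ordering (a biology major drawn first) has probability 7/22 × 15/21 × 14/20 × 13/19 = 19110/175560 = 91/836.
There are C(4,1) = 4 such orderings, each equally likely, so P = 4 × 91/836 = 91/209.

91/209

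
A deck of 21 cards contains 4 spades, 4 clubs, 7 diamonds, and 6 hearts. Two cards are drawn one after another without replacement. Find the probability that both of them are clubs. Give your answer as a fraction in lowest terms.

P(every draw is a club) = 4/21 × 3/20 = 12/420 = 1/35.

1/35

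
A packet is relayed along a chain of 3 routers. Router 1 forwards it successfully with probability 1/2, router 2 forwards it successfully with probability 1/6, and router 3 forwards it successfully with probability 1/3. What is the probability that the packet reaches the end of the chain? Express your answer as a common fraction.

1/36

Each stage is reached only if all earlier stages succeed, so
P = 1/2 × 1/6 × 1/3 = 1/36.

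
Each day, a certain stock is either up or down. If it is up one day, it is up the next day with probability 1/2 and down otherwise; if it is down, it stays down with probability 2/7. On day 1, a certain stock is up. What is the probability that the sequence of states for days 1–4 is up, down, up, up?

Day 1 is given. For each transition, use the conditional probability from the current state:
P(down | up) = 1/2; P(up | down) = 5/7; P(up | up) = 1/2.
P = 1/2 × 5/7 × 1/2 = 5/28.

5/28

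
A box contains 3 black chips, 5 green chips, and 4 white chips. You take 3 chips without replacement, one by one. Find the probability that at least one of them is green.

37/44

P(no green) = 7/12 × 6/11 × 5/10 = 210/1320 = 7/44.
P(at least one) = 1 − 7/44 = 37/44.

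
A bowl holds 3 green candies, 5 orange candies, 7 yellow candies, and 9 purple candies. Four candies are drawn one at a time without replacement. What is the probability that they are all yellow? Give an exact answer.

5/1518

P(every draw is yellow) = 7/24 × 6/23 × 5/22 × 4/21 = 840/255024 = 5/1518.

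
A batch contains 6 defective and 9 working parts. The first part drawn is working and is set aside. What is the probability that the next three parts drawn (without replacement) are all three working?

2/13

After the first draw, 8 of the remaining 14 parts are working.
P = 8/14 × 7/13 × 6/12 = 336/2184 = 2/13.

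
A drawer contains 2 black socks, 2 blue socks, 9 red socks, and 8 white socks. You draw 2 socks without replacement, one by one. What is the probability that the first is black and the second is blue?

1/105

Each draw changes the counts, so multiply the conditional probabilities along the sequence:
P = 2/21 × 2/20 = 4/420 = 1/105.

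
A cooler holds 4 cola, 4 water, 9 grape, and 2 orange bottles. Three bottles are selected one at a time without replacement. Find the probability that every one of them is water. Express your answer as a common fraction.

4/969

P(every draw is water) = 4/19 × 3/18 × 2/17 = 24/5814 = 4/969.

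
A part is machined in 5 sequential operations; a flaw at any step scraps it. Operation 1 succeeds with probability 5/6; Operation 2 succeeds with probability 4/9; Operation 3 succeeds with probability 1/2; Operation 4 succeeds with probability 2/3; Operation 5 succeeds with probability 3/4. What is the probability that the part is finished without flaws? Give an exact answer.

5/54

The events are sequential, so multiply the conditional probabilities:
P = 5/6 × 4/9 × 1/2 × 2/3 × 3/4 = 120/1296 = 5/54.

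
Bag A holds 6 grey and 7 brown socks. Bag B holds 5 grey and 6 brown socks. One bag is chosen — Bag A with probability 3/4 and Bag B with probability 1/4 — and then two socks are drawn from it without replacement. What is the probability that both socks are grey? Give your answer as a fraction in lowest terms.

From Bag A: P(both grey) = (6/13)(5/12) = 5/26.
From Bag B: P(both grey) = (5/11)(4/10) = 2/11.
Total probability = (3/4)(5/26) + (1/4)(2/11) = 217/1144.

217/1144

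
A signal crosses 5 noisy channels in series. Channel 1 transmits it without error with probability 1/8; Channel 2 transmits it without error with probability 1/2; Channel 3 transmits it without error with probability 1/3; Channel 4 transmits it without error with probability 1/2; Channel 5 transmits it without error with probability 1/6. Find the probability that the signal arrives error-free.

1/576

Each stage is reached only if all earlier stages succeed, so
P = 1/8 × 1/2 × 1/3 × 1/2 × 1/6 = 1/576.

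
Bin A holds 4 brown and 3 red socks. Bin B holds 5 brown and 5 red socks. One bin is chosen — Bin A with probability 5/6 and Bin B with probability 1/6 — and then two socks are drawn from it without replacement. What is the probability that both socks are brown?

52/189

From Bin A: P(both brown) = (4/7)(3/6) = 2/7.
From Bin B: P(both brown) = (5/10)(4/9) = 2/9.
Total probability = (5/6)(2/7) + (1/6)(2/9) = 52/189.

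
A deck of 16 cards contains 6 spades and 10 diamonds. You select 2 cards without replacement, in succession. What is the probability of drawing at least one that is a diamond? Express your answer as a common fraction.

P(no diamonds) = 6/16 × 5/15 = 30/240 = 1/8.
P(at least one) = 1 − 1/8 = 7/8.

7/8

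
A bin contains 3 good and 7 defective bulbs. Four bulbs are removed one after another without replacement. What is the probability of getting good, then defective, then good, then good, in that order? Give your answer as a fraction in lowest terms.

1/120

Each draw changes the counts, so multiply the conditional probabilities along the sequence:
P = 3/10 × 7/9 × 2/8 × 1/7 = 42/5040 = 1/120.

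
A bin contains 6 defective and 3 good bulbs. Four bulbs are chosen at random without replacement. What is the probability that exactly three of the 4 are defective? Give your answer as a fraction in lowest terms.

One ordering (defective drawn first) has probability 6/9 × 5/8 × 4/7 × 3/6 = 360/3024 = 5/42.
There are C(4,3) = 4 such orderings, each equally likely, so P = 4 × 5/42 = 10/21.

10/21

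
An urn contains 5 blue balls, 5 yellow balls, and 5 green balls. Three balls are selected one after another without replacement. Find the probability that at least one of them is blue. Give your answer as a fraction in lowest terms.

67/91

P(no blue) = 10/15 × 9/14 × 8/13 = 720/2730 = 24/91.
P(at least one) = 1 − 24/91 = 67/91.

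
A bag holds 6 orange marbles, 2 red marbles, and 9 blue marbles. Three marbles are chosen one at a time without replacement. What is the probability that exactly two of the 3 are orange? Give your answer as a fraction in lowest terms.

One ordering (orange drawn first) has probability 6/17 × 5/16 × 11/15 = 330/4080 = 11/136.
There are C(3,2) = 3 such orderings, each equally likely, so P = 3 × 11/136 = 33/136.

33/136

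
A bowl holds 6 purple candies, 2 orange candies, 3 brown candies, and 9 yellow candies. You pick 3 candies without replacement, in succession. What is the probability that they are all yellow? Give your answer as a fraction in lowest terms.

P = 9/20 × 8/19 × 7/18 = 504/6840 = 7/95.

7/95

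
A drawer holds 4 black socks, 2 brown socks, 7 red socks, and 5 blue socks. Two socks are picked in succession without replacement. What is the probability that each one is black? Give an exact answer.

2/51

P(all black) = 4/18 × 3/17 = 12/306 = 2/51.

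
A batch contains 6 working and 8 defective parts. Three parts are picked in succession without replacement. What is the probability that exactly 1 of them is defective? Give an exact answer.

30/91

One ordering (defective drawn first) has probability 8/14 × 6/13 × 5/12 = 240/2184 = 10/91.
There are C(3,1) = 3 such orderings, each equally likely, so P = 3 × 10/91 = 30/91.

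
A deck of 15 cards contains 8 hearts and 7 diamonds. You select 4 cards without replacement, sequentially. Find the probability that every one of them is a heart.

P(all hearts) = 8/15 × 7/14 × 6/13 × 5/12 = 1680/32760 = 2/39.

2/39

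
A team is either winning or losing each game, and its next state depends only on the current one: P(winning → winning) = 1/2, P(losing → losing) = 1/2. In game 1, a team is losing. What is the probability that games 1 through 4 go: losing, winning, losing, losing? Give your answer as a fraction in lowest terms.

1/8

Game 1 is given. For each transition, use the conditional probability from the current state:
P(winning | losing) = 1/2; P(losing | winning) = 1/2; P(losing | losing) = 1/2.
P = 1/2 × 1/2 × 1/2 = 1/8.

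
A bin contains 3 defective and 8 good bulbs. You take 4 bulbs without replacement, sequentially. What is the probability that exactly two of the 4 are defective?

14/55

One ordering (defective drawn first) has probability 3/11 × 2/10 × 8/9 × 7/8 = 336/7920 = 7/165.
There are C(4,2) = 6 such orderings, each equally likely, so P = 6 × 7/165 = 14/55.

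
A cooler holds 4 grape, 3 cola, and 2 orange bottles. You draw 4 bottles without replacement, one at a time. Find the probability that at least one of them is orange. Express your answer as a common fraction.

13/18

P(no orange) = 7/9 × 6/8 × 5/7 × 4/6 = 840/3024 = 5/18.
P(at least one) = 1 − 5/18 = 13/18.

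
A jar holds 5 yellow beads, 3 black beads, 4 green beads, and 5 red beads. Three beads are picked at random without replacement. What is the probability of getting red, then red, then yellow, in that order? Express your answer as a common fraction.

5/204

Each draw changes the counts, so multiply the conditional probabilities along the sequence:
P = 5/17 × 4/16 × 5/15 = 100/4080 = 5/204.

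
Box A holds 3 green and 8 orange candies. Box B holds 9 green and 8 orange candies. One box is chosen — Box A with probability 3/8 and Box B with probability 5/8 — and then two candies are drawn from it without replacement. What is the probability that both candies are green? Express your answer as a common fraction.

2781/14960

From Box A: P(both green) = (3/11)(2/10) = 3/55.
From Box B: P(both green) = (9/17)(8/16) = 9/34.
Total probability = (3/8)(3/55) + (5/8)(9/34) = 2781/14960.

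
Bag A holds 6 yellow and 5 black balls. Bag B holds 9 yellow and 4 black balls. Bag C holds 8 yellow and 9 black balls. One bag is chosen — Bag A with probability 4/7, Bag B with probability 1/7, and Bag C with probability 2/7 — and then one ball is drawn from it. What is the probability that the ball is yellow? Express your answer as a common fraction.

1325/2431

From Bag A: P(yellow) = 6/11.
From Bag B: P(yellow) = 9/13.
From Bag C: P(yellow) = 8/17.
Total probability = (4/7)(6/11) + (1/7)(9/13) + (2/7)(8/17) = 1325/2431.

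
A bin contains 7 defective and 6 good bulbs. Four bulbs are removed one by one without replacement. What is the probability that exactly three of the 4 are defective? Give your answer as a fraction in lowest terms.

42/143

One ordering (defective drawn first) has probability 7/13 × 6/12 × 5/11 × 6/10 = 1260/17160 = 21/286.
There are C(4,3) = 4 such orderings, each equally likely, so P = 4 × 21/286 = 42/143.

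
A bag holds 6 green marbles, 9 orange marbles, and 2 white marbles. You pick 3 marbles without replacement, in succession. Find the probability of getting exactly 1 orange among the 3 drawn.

63/170

One ordering (orange drawn first) has probability 9/17 × 8/16 × 7/15 = 504/4080 = 21/170.
There are C(3,1) = 3 such orderings, each equally likely, so P = 3 × 21/170 = 63/170.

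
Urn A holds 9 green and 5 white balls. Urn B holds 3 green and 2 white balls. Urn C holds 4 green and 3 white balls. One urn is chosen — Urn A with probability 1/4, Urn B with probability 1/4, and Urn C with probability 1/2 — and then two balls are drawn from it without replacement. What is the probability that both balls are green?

From Urn A: P(both green) = (9/14)(8/13) = 36/91.
From Urn B: P(both green) = (3/5)(2/4) = 3/10.
From Urn C: P(both green) = (4/7)(3/6) = 2/7.
Total probability = (1/4)(36/91) + (1/4)(3/10) + (1/2)(2/7) = 1153/3640.

1153/3640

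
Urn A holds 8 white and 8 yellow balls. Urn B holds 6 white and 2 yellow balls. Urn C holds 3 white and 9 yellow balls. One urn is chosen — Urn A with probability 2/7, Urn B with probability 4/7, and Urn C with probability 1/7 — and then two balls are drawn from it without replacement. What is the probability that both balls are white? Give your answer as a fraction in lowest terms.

6133/16170

From Urn A: P(both white) = (8/16)(7/15) = 7/30.
From Urn B: P(both white) = (6/8)(5/7) = 15/28.
From Urn C: P(both white) = (3/12)(2/11) = 1/22.
Total probability = (2/7)(7/30) + (4/7)(15/28) + (1/7)(1/22) = 6133/16170.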